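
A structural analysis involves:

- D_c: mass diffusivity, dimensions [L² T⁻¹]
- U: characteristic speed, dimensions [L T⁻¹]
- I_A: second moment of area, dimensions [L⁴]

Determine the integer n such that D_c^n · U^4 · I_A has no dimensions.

Balance the L exponent: (2)·n from D_c, plus 4·(1) + (4) = 8 from the rest, must sum to zero.
2n + 8 = 0, so n = -4.

-4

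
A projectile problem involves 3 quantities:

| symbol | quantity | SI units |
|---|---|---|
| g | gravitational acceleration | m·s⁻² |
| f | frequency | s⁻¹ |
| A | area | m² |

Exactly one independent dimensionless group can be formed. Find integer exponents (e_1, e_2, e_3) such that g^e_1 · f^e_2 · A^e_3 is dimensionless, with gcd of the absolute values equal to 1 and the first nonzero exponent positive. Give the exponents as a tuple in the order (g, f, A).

(2, -4, -1)

L: e_1·(1) + e_2·(0) + e_3·(2) = 0
T: e_1·(-2) + e_2·(-1) + e_3·(0) = 0
Solving this homogeneous linear system for the smallest-integer solution (first nonzero entry positive) gives (2, -4, -1).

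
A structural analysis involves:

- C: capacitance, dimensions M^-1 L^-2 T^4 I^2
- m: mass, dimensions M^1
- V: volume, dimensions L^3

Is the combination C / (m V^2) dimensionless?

no

Sum the exponent of each base dimension across the product:
  M: [C]_M − [m]_M − 2·[V]_M = (-1) − (1) − 2·(0) = -2
  L: [C]_L − [m]_L − 2·[V]_L = (-2) − (0) − 2·(3) = -8
  T: [C]_T − [m]_T − 2·[V]_T = (4) − (0) − 2·(0) = 4
  I: [C]_I − [m]_I − 2·[V]_I = (2) − (0) − 2·(0) = 2
Net dimensions [M⁻² L⁻⁸ T⁴ I²] ≠ [1] — not dimensionless.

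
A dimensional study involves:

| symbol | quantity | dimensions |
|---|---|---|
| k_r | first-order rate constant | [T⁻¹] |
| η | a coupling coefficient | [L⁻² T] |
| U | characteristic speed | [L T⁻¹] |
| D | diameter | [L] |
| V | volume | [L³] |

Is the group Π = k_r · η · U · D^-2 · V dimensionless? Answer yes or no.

no

Sum the exponent of each base dimension across the product:
  L: [k_r]_L + [η]_L + [U]_L − 2·[D]_L + [V]_L = (0) + (-2) + (1) − 2·(1) + (3) = 0
  T: [k_r]_T + [η]_T + [U]_T − 2·[D]_T + [V]_T = (-1) + (1) + (-1) − 2·(0) + (0) = -1
Net dimensions [T⁻¹] ≠ [1] — not dimensionless.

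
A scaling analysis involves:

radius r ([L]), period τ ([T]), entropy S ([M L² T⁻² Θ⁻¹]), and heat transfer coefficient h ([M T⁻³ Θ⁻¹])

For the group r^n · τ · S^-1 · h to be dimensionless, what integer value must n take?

2

Balance the L exponent: (1)·n from r, plus (0) − (2) + (0) = -2 from the rest, must sum to zero.
n − 2 = 0, so n = 2.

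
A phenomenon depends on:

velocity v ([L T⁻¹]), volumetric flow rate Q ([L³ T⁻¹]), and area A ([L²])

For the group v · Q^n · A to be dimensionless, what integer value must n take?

-1

Balance the L exponent: (3)·n from Q, plus (1) + (2) = 3 from the rest, must sum to zero.
3n + 3 = 0, so n = -1.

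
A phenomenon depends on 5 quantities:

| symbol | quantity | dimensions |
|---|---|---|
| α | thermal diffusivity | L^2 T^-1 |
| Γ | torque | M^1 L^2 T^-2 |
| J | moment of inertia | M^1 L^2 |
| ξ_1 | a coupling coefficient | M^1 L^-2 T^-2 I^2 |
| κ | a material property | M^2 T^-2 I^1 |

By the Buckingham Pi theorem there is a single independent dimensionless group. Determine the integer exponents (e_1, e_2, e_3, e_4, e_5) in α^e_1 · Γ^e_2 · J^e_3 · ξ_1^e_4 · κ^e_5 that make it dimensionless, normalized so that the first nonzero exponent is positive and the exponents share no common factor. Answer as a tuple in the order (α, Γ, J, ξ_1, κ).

(2, -2, -1, -1, 2)

M: e_1·(0) + e_2·(1) + e_3·(1) + e_4·(1) + e_5·(2) = 0
L: e_1·(2) + e_2·(2) + e_3·(2) + e_4·(-2) + e_5·(0) = 0
T: e_1·(-1) + e_2·(-2) + e_3·(0) + e_4·(-2) + e_5·(-2) = 0
I: e_1·(0) + e_2·(0) + e_3·(0) + e_4·(2) + e_5·(1) = 0
Solving this homogeneous linear system for the smallest-integer solution (first nonzero entry positive) gives (2, -2, -1, -1, 2).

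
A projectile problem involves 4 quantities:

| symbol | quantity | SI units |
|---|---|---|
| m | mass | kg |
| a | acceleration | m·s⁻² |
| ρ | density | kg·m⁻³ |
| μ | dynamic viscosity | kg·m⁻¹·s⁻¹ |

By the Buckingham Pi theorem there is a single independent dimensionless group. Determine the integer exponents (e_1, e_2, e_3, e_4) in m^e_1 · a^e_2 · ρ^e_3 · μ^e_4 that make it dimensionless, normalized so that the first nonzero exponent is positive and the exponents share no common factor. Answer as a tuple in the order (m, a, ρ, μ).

M: e_1·(1) + e_2·(0) + e_3·(1) + e_4·(1) = 0
L: e_1·(0) + e_2·(1) + e_3·(-3) + e_4·(-1) = 0
T: e_1·(0) + e_2·(-2) + e_3·(0) + e_4·(-1) = 0
Solving this homogeneous linear system for the smallest-integer solution (first nonzero entry positive) gives (1, 1, 1, -2).

(1, 1, 1, -2)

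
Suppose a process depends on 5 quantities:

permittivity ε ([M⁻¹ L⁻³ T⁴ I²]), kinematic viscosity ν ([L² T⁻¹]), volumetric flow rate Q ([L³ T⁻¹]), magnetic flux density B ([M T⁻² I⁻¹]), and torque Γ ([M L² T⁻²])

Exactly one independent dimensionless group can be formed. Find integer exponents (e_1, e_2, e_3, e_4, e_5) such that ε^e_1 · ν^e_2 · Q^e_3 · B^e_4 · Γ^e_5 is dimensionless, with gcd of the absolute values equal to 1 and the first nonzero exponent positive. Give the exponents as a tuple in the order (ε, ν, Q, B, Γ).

(1, 1, 1, 2, -1)

M: e_1·(-1) + e_2·(0) + e_3·(0) + e_4·(1) + e_5·(1) = 0
L: e_1·(-3) + e_2·(2) + e_3·(3) + e_4·(0) + e_5·(2) = 0
T: e_1·(4) + e_2·(-1) + e_3·(-1) + e_4·(-2) + e_5·(-2) = 0
I: e_1·(2) + e_2·(0) + e_3·(0) + e_4·(-1) + e_5·(0) = 0
Solving this homogeneous linear system for the smallest-integer solution (first nonzero entry positive) gives (1, 1, 1, 2, -1).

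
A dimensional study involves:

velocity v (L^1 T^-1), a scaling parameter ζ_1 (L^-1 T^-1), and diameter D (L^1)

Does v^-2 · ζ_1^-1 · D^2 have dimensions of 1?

Sum the exponent of each base dimension across the product:
  L: −2·[v]_L − [ζ_1]_L + 2·[D]_L = −2·(1) − (-1) + 2·(1) = 1
  T: −2·[v]_T − [ζ_1]_T + 2·[D]_T = −2·(-1) − (-1) + 2·(0) = 3
Net dimensions [L T³] ≠ [1] — not dimensionless.

no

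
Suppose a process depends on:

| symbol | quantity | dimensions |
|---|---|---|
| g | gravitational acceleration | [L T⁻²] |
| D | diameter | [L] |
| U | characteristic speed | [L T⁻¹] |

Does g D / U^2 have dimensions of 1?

Sum the exponent of each base dimension across the product:
  M: [g]_M + [D]_M − 2·[U]_M = (0) + (0) − 2·(0) = 0
  L: [g]_L + [D]_L − 2·[U]_L = (1) + (1) − 2·(1) = 0
  T: [g]_T + [D]_T − 2·[U]_T = (-2) + (0) − 2·(-1) = 0
  I: [g]_I + [D]_I − 2·[U]_I = (0) + (0) − 2·(0) = 0
All base exponents vanish — dimensionless.

yes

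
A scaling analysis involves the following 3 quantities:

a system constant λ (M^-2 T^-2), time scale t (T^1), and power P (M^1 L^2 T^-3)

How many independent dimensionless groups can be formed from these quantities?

There are 3 variables and 3 base dimensions (M, L, T).
The dimension matrix has rank 3.
Independent dimensionless groups: 3 − 3 = 0.

0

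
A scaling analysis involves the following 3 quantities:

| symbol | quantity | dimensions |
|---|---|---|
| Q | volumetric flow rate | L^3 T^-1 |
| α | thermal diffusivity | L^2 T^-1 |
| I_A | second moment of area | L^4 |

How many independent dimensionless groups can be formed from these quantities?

There are 3 variables and 2 base dimensions (L, T).
The dimension matrix has rank 2.
Independent dimensionless groups: 3 − 2 = 1.

1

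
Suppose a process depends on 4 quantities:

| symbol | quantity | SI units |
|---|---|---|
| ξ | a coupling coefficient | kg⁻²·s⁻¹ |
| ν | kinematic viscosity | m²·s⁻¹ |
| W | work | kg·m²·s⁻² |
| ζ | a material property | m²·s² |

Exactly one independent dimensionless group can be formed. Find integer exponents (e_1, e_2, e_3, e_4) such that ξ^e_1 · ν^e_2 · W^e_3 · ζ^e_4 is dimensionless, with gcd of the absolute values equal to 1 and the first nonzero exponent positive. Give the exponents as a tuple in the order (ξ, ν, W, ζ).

M: e_1·(-2) + e_2·(0) + e_3·(1) + e_4·(0) = 0
L: e_1·(0) + e_2·(2) + e_3·(2) + e_4·(2) = 0
T: e_1·(-1) + e_2·(-1) + e_3·(-2) + e_4·(2) = 0
Solving this homogeneous linear system for the smallest-integer solution (first nonzero entry positive) gives (1, -3, 2, 1).

(1, -3, 2, 1)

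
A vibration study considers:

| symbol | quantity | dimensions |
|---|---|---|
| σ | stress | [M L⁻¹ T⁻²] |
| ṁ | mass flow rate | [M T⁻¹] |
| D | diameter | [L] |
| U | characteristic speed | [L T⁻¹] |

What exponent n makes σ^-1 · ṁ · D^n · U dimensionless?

-2

Balance the L exponent: (1)·n from D, plus −(-1) + (0) + (1) = 2 from the rest, must sum to zero.
n + 2 = 0, so n = -2.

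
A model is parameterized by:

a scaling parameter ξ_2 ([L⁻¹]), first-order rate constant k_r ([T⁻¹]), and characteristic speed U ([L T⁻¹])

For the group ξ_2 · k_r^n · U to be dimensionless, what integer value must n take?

Balance the T exponent: (-1)·n from k_r, plus (0) + (-1) = -1 from the rest, must sum to zero.
−n − 1 = 0, so n = -1.

-1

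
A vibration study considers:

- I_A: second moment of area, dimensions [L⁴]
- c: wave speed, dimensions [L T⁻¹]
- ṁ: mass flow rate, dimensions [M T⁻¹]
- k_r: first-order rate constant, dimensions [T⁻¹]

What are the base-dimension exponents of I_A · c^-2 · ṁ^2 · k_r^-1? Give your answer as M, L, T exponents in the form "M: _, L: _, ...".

M: 2, L: 2, T: 1

Collect each base-dimension exponent across the product:
  M: (0) − 2·(0) + 2·(1) − (0) = 2
  L: (4) − 2·(1) + 2·(0) − (0) = 2
  T: (0) − 2·(-1) + 2·(-1) − (-1) = 1
So the dimensions are [M² L² T].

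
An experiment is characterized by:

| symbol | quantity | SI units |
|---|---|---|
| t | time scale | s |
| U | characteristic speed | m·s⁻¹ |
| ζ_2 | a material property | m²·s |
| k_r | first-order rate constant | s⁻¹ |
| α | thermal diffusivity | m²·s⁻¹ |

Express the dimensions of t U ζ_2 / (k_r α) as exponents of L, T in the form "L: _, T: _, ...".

L: 1, T: 3

Collect each base-dimension exponent across the product:
  L: (0) + (1) + (2) − (0) − (2) = 1
  T: (1) + (-1) + (1) − (-1) − (-1) = 3
So the dimensions are [L T³].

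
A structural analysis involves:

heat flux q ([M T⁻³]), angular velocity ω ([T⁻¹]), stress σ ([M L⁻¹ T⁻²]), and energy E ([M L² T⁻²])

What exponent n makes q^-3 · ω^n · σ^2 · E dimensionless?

Balance the T exponent: (-1)·n from ω, plus −3·(-3) + 2·(-2) + (-2) = 3 from the rest, must sum to zero.
−n + 3 = 0, so n = 3.

3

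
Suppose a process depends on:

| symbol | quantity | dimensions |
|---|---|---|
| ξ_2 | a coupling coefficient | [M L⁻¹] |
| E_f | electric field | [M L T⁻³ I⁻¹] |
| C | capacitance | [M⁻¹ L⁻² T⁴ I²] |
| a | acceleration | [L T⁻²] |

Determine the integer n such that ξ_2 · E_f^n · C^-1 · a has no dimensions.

Balance the M exponent: (1)·n from E_f, plus (1) − (-1) + (0) = 2 from the rest, must sum to zero.
n + 2 = 0, so n = -2.

-2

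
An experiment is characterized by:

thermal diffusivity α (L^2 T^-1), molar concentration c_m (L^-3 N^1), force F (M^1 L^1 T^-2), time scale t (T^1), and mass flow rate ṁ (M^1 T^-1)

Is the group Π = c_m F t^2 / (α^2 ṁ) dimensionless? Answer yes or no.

no

Sum the exponent of each base dimension across the product:
  M: −2·[α]_M + [c_m]_M + [F]_M + 2·[t]_M − [ṁ]_M = −2·(0) + (0) + (1) + 2·(0) − (1) = 0
  L: −2·[α]_L + [c_m]_L + [F]_L + 2·[t]_L − [ṁ]_L = −2·(2) + (-3) + (1) + 2·(0) − (0) = -6
  T: −2·[α]_T + [c_m]_T + [F]_T + 2·[t]_T − [ṁ]_T = −2·(-1) + (0) + (-2) + 2·(1) − (-1) = 3
  N: −2·[α]_N + [c_m]_N + [F]_N + 2·[t]_N − [ṁ]_N = −2·(0) + (1) + (0) + 2·(0) − (0) = 1
Net dimensions [L⁻⁶ T³ N] ≠ [1] — not dimensionless.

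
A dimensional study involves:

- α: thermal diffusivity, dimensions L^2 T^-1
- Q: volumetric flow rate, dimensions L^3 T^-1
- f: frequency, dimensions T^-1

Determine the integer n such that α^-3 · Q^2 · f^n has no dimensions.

Balance the T exponent: (-1)·n from f, plus −3·(-1) + 2·(-1) = 1 from the rest, must sum to zero.
−n + 1 = 0, so n = 1.

1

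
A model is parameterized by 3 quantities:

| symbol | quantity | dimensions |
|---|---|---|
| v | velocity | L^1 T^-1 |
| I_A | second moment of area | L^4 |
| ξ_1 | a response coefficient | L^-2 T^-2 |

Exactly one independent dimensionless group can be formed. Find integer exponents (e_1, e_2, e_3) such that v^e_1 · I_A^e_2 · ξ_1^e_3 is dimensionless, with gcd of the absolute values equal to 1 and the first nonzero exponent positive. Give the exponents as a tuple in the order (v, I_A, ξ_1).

(2, -1, -1)

L: e_1·(1) + e_2·(4) + e_3·(-2) = 0
T: e_1·(-1) + e_2·(0) + e_3·(-2) = 0
Solving this homogeneous linear system for the smallest-integer solution (first nonzero entry positive) gives (2, -1, -1).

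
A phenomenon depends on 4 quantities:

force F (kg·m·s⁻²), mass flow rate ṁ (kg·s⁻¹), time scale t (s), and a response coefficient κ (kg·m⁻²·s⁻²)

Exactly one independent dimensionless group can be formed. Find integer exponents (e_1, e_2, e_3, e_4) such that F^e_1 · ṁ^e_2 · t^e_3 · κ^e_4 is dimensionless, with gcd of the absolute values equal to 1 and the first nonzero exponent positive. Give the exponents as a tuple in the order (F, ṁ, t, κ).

(2, -3, 3, 1)

M: e_1·(1) + e_2·(1) + e_3·(0) + e_4·(1) = 0
L: e_1·(1) + e_2·(0) + e_3·(0) + e_4·(-2) = 0
T: e_1·(-2) + e_2·(-1) + e_3·(1) + e_4·(-2) = 0
Solving this homogeneous linear system for the smallest-integer solution (first nonzero entry positive) gives (2, -3, 3, 1).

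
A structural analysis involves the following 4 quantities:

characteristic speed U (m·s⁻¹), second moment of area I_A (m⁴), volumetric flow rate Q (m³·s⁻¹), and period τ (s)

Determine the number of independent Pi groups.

2

There are 4 variables and 2 base dimensions (L, T).
The dimension matrix has rank 2.
Independent dimensionless groups: 4 − 2 = 2.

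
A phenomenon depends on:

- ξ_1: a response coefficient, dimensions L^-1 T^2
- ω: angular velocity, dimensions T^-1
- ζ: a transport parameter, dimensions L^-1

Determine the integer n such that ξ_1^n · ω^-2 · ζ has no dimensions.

-1

Balance the L exponent: (-1)·n from ξ_1, plus −2·(0) + (-1) = -1 from the rest, must sum to zero.
−n − 1 = 0, so n = -1.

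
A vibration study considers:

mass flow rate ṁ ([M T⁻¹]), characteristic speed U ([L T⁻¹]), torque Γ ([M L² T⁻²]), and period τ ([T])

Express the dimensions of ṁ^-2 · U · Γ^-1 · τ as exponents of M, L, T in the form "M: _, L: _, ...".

Collect each base-dimension exponent across the product:
  M: −2·(1) + (0) − (1) + (0) = -3
  L: −2·(0) + (1) − (2) + (0) = -1
  T: −2·(-1) + (-1) − (-2) + (1) = 4
So the dimensions are [M⁻³ L⁻¹ T⁴].

M: -3, L: -1, T: 4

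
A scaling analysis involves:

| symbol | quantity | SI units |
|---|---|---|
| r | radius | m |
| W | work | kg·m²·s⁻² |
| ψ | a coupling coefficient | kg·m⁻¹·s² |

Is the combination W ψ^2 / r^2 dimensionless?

Sum the exponent of each base dimension across the product:
  M: −2·[r]_M + [W]_M + 2·[ψ]_M = −2·(0) + (1) + 2·(1) = 3
  L: −2·[r]_L + [W]_L + 2·[ψ]_L = −2·(1) + (2) + 2·(-1) = -2
  T: −2·[r]_T + [W]_T + 2·[ψ]_T = −2·(0) + (-2) + 2·(2) = 2
Net dimensions [M³ L⁻² T²] ≠ [1] — not dimensionless.

no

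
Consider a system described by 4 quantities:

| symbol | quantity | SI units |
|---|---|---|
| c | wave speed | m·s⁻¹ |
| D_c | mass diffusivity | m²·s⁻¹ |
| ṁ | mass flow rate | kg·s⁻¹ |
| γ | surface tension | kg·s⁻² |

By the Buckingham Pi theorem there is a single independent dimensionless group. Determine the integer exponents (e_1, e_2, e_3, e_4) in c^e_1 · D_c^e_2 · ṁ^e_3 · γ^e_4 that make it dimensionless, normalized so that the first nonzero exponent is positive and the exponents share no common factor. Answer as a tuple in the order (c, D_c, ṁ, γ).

M: e_1·(0) + e_2·(0) + e_3·(1) + e_4·(1) = 0
L: e_1·(1) + e_2·(2) + e_3·(0) + e_4·(0) = 0
T: e_1·(-1) + e_2·(-1) + e_3·(-1) + e_4·(-2) = 0
Solving this homogeneous linear system for the smallest-integer solution (first nonzero entry positive) gives (2, -1, 1, -1).

(2, -1, 1, -1)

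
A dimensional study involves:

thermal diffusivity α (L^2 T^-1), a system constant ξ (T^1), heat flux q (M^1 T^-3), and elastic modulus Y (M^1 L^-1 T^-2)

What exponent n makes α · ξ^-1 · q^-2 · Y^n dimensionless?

Balance the M exponent: (1)·n from Y, plus (0) − (0) − 2·(1) = -2 from the rest, must sum to zero.
n − 2 = 0, so n = 2.

2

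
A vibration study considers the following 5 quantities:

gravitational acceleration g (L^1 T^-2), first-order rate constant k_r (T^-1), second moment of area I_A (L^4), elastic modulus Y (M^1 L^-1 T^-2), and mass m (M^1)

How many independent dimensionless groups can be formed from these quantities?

There are 5 variables and 3 base dimensions (M, L, T).
The dimension matrix has rank 3.
Independent dimensionless groups: 5 − 3 = 2.

2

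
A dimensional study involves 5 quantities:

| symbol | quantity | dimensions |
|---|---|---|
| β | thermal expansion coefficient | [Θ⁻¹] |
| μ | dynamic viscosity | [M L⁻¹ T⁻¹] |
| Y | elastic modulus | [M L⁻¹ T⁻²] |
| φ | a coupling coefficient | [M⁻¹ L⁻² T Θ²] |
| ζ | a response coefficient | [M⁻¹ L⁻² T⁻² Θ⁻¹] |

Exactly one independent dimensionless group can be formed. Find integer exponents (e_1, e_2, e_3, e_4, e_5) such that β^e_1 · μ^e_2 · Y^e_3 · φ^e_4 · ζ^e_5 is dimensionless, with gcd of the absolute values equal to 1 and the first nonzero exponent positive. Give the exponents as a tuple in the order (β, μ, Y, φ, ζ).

(3, -3, 3, 1, -1)

M: e_1·(0) + e_2·(1) + e_3·(1) + e_4·(-1) + e_5·(-1) = 0
L: e_1·(0) + e_2·(-1) + e_3·(-1) + e_4·(-2) + e_5·(-2) = 0
T: e_1·(0) + e_2·(-1) + e_3·(-2) + e_4·(1) + e_5·(-2) = 0
Θ: e_1·(-1) + e_2·(0) + e_3·(0) + e_4·(2) + e_5·(-1) = 0
Solving this homogeneous linear system for the smallest-integer solution (first nonzero entry positive) gives (3, -3, 3, 1, -1).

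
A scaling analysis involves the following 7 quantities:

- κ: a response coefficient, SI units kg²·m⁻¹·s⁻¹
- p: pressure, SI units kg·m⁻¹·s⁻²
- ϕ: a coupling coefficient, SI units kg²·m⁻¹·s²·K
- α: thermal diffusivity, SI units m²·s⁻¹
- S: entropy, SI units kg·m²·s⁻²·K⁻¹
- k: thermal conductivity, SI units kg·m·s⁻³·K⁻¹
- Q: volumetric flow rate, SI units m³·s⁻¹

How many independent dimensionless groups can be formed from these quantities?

There are 7 variables and 4 base dimensions (M, L, T, Θ).
The dimension matrix has rank 4.
Independent dimensionless groups: 7 − 4 = 3.

3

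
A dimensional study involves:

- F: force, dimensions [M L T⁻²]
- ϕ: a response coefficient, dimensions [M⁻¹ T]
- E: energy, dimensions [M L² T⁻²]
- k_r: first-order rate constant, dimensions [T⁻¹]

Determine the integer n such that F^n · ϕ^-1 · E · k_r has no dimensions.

Balance the M exponent: (1)·n from F, plus −(-1) + (1) + (0) = 2 from the rest, must sum to zero.
n + 2 = 0, so n = -2.

-2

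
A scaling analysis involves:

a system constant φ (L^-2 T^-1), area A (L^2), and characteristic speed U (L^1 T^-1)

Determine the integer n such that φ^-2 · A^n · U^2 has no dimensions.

-3

Balance the L exponent: (2)·n from A, plus −2·(-2) + 2·(1) = 6 from the rest, must sum to zero.
2n + 6 = 0, so n = -3.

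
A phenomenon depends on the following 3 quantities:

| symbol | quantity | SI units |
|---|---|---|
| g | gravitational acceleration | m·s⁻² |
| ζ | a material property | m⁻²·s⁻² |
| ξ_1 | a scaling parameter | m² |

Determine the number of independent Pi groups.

1

There are 3 variables and 2 base dimensions (L, T).
The dimension matrix has rank 2.
Independent dimensionless groups: 3 − 2 = 1.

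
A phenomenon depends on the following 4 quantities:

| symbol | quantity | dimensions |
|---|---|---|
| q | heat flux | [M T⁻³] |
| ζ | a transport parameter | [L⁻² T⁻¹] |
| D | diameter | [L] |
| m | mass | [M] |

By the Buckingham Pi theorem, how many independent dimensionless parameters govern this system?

1

There are 4 variables and 3 base dimensions (M, L, T).
The dimension matrix has rank 3.
Independent dimensionless groups: 4 − 3 = 1.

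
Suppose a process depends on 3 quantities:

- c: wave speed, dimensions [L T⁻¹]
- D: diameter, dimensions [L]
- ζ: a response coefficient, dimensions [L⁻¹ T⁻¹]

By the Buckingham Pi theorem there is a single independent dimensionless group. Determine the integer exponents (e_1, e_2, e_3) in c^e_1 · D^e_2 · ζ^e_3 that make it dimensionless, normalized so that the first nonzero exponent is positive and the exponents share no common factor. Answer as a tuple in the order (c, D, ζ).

(1, -2, -1)

L: e_1·(1) + e_2·(1) + e_3·(-1) = 0
T: e_1·(-1) + e_2·(0) + e_3·(-1) = 0
Solving this homogeneous linear system for the smallest-integer solution (first nonzero entry positive) gives (1, -2, -1).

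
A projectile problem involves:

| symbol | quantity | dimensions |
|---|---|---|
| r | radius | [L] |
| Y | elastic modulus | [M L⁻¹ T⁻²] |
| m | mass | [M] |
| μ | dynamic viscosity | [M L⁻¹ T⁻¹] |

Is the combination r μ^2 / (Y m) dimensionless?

yes

Sum the exponent of each base dimension across the product:
  M: [r]_M − [Y]_M − [m]_M + 2·[μ]_M = (0) − (1) − (1) + 2·(1) = 0
  L: [r]_L − [Y]_L − [m]_L + 2·[μ]_L = (1) − (-1) − (0) + 2·(-1) = 0
  T: [r]_T − [Y]_T − [m]_T + 2·[μ]_T = (0) − (-2) − (0) + 2·(-1) = 0
All base exponents vanish — dimensionless.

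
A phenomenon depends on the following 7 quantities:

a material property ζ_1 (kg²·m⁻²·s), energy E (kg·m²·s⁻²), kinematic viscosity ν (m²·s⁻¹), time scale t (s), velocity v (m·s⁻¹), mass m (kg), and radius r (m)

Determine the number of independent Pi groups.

4

There are 7 variables and 3 base dimensions (M, L, T).
The dimension matrix has rank 3.
Independent dimensionless groups: 7 − 3 = 4.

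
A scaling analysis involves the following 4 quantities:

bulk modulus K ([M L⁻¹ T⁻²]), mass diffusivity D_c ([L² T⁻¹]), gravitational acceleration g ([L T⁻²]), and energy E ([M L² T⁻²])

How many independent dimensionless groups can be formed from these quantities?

1

There are 4 variables and 3 base dimensions (M, L, T).
The dimension matrix has rank 3.
Independent dimensionless groups: 4 − 3 = 1.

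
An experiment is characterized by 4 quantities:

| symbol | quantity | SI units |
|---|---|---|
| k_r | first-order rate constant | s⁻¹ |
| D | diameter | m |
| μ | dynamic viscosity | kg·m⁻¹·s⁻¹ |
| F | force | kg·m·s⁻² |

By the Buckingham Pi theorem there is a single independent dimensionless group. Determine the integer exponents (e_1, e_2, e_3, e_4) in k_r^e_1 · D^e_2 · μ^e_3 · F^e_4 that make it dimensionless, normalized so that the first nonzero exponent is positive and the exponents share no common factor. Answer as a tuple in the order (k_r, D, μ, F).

(1, 2, 1, -1)

M: e_1·(0) + e_2·(0) + e_3·(1) + e_4·(1) = 0
L: e_1·(0) + e_2·(1) + e_3·(-1) + e_4·(1) = 0
T: e_1·(-1) + e_2·(0) + e_3·(-1) + e_4·(-2) = 0
Solving this homogeneous linear system for the smallest-integer solution (first nonzero entry positive) gives (1, 2, 1, -1).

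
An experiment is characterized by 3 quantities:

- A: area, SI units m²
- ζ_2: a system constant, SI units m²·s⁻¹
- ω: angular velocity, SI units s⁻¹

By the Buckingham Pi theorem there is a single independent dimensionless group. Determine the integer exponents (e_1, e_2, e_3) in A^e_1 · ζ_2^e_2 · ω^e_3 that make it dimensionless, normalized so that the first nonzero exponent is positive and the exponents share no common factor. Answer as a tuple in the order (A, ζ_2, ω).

(1, -1, 1)

L: e_1·(2) + e_2·(2) + e_3·(0) = 0
T: e_1·(0) + e_2·(-1) + e_3·(-1) = 0
Solving this homogeneous linear system for the smallest-integer solution (first nonzero entry positive) gives (1, -1, 1).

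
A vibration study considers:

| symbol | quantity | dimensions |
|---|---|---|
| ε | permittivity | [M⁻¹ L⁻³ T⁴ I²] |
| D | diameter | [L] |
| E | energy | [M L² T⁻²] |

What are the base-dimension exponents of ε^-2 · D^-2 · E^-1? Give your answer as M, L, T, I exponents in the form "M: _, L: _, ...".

Collect each base-dimension exponent across the product:
  M: −2·(-1) − 2·(0) − (1) = 1
  L: −2·(-3) − 2·(1) − (2) = 2
  T: −2·(4) − 2·(0) − (-2) = -6
  I: −2·(2) − 2·(0) − (0) = -4
So the dimensions are [M L² T⁻⁶ I⁻⁴].

M: 1, L: 2, T: -6, I: -4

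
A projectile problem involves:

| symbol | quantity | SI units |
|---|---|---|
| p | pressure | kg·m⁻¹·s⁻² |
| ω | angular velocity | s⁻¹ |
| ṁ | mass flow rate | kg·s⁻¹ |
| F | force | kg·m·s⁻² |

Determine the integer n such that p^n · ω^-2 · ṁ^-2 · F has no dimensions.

1

Balance the M exponent: (1)·n from p, plus −2·(0) − 2·(1) + (1) = -1 from the rest, must sum to zero.
n − 1 = 0, so n = 1.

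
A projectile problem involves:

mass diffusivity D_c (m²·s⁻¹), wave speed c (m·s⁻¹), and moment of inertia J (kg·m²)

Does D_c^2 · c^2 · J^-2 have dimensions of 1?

no

Sum the exponent of each base dimension across the product:
  M: 2·[D_c]_M + 2·[c]_M − 2·[J]_M = 2·(0) + 2·(0) − 2·(1) = -2
  L: 2·[D_c]_L + 2·[c]_L − 2·[J]_L = 2·(2) + 2·(1) − 2·(2) = 2
  T: 2·[D_c]_T + 2·[c]_T − 2·[J]_T = 2·(-1) + 2·(-1) − 2·(0) = -4
Net dimensions [M⁻² L² T⁻⁴] ≠ [1] — not dimensionless.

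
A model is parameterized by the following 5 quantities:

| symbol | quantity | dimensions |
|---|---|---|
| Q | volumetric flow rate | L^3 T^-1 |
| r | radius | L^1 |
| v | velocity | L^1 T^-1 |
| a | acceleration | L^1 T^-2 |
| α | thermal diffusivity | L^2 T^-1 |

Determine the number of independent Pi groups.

There are 5 variables and 2 base dimensions (L, T).
The dimension matrix has rank 2.
Independent dimensionless groups: 5 − 2 = 3.

3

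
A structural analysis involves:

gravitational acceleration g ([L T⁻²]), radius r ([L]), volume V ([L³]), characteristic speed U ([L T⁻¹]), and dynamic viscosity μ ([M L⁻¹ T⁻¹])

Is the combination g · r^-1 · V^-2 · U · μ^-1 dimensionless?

Sum the exponent of each base dimension across the product:
  M: [g]_M − [r]_M − 2·[V]_M + [U]_M − [μ]_M = (0) − (0) − 2·(0) + (0) − (1) = -1
  L: [g]_L − [r]_L − 2·[V]_L + [U]_L − [μ]_L = (1) − (1) − 2·(3) + (1) − (-1) = -4
  T: [g]_T − [r]_T − 2·[V]_T + [U]_T − [μ]_T = (-2) − (0) − 2·(0) + (-1) − (-1) = -2
Net dimensions [M⁻¹ L⁻⁴ T⁻²] ≠ [1] — not dimensionless.

no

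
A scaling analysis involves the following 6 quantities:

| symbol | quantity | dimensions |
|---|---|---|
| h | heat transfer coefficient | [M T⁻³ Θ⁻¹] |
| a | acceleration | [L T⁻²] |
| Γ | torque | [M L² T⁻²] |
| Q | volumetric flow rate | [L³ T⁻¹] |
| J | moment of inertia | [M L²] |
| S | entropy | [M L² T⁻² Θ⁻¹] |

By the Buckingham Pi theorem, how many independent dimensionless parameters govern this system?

There are 6 variables and 4 base dimensions (M, L, T, Θ).
The dimension matrix has rank 4.
Independent dimensionless groups: 6 − 4 = 2.

2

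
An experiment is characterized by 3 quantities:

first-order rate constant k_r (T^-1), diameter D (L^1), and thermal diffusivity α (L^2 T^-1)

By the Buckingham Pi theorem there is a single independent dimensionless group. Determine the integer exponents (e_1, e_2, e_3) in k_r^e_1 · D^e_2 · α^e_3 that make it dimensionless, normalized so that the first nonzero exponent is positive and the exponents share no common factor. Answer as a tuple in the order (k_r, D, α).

L: e_1·(0) + e_2·(1) + e_3·(2) = 0
T: e_1·(-1) + e_2·(0) + e_3·(-1) = 0
Solving this homogeneous linear system for the smallest-integer solution (first nonzero entry positive) gives (1, 2, -1).

(1, 2, -1)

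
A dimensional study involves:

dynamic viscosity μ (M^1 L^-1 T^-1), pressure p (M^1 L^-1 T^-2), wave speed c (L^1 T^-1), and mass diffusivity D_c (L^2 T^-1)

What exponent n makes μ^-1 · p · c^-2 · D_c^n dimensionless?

Balance the L exponent: (2)·n from D_c, plus −(-1) + (-1) − 2·(1) = -2 from the rest, must sum to zero.
2n − 2 = 0, so n = 1.

1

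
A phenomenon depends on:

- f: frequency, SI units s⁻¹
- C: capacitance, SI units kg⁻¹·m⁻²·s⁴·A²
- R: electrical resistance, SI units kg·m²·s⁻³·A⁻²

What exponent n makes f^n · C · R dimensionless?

Balance the T exponent: (-1)·n from f, plus (4) + (-3) = 1 from the rest, must sum to zero.
−n + 1 = 0, so n = 1.

1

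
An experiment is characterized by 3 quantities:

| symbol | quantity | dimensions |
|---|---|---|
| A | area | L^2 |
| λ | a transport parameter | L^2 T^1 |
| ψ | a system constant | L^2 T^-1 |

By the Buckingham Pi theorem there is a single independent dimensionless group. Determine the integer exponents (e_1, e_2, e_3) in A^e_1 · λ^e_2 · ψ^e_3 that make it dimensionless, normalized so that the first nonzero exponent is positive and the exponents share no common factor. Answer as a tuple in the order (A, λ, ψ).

(2, -1, -1)

L: e_1·(2) + e_2·(2) + e_3·(2) = 0
T: e_1·(0) + e_2·(1) + e_3·(-1) = 0
Solving this homogeneous linear system for the smallest-integer solution (first nonzero entry positive) gives (2, -1, -1).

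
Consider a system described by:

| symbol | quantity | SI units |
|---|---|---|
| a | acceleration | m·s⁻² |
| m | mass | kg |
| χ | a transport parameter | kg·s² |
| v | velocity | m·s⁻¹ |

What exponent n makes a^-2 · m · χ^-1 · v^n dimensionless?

Balance the L exponent: (1)·n from v, plus −2·(1) + (0) − (0) = -2 from the rest, must sum to zero.
n − 2 = 0, so n = 2.

2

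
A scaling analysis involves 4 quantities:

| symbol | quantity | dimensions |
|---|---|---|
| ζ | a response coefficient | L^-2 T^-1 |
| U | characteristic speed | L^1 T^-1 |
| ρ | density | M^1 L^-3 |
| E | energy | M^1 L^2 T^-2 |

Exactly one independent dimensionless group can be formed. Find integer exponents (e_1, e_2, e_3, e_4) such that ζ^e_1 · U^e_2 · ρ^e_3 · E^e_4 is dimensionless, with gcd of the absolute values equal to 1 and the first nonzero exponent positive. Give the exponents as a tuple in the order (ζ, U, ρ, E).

M: e_1·(0) + e_2·(0) + e_3·(1) + e_4·(1) = 0
L: e_1·(-2) + e_2·(1) + e_3·(-3) + e_4·(2) = 0
T: e_1·(-1) + e_2·(-1) + e_3·(0) + e_4·(-2) = 0
Solving this homogeneous linear system for the smallest-integer solution (first nonzero entry positive) gives (1, -3, -1, 1).

(1, -3, -1, 1)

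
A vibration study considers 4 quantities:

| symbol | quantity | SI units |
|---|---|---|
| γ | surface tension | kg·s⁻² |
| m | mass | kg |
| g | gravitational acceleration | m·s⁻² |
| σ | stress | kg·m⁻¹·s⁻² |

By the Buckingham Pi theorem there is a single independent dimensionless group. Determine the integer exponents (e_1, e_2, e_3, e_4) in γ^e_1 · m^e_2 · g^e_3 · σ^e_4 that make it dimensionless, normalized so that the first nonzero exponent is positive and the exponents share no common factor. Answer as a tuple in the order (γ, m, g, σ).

M: e_1·(1) + e_2·(1) + e_3·(0) + e_4·(1) = 0
L: e_1·(0) + e_2·(0) + e_3·(1) + e_4·(-1) = 0
T: e_1·(-2) + e_2·(0) + e_3·(-2) + e_4·(-2) = 0
Solving this homogeneous linear system for the smallest-integer solution (first nonzero entry positive) gives (2, -1, -1, -1).

(2, -1, -1, -1)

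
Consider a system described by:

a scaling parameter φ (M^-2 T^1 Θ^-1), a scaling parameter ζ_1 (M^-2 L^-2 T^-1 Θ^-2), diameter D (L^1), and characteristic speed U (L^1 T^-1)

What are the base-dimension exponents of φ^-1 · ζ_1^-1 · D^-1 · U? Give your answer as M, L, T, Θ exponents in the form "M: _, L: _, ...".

M: 4, L: 2, T: -1, Θ: 3

Collect each base-dimension exponent across the product:
  M: −(-2) − (-2) − (0) + (0) = 4
  L: −(0) − (-2) − (1) + (1) = 2
  T: −(1) − (-1) − (0) + (-1) = -1
  Θ: −(-1) − (-2) − (0) + (0) = 3
So the dimensions are [M⁴ L² T⁻¹ Θ³].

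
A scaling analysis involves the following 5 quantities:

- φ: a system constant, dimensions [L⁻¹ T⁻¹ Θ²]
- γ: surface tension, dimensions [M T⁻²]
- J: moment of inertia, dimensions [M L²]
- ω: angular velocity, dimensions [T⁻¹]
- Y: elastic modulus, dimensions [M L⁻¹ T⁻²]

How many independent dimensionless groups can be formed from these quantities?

1

There are 5 variables and 4 base dimensions (M, L, T, Θ).
The dimension matrix has rank 4.
Independent dimensionless groups: 5 − 4 = 1.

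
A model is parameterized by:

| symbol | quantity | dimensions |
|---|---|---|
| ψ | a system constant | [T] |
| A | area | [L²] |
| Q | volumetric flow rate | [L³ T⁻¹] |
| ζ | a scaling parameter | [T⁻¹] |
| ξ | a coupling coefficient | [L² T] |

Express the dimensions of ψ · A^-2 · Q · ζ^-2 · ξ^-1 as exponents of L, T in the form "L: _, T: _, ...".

Collect each base-dimension exponent across the product:
  L: (0) − 2·(2) + (3) − 2·(0) − (2) = -3
  T: (1) − 2·(0) + (-1) − 2·(-1) − (1) = 1
So the dimensions are [L⁻³ T].

L: -3, T: 1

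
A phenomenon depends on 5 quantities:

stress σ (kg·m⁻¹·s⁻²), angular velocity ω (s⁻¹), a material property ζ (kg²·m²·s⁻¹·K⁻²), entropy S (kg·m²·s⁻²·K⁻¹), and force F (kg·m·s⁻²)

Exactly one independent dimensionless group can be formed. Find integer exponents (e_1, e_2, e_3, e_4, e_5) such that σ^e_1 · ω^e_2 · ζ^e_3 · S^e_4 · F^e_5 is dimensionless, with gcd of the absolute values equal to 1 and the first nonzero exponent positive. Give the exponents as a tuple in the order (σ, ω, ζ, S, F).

M: e_1·(1) + e_2·(0) + e_3·(2) + e_4·(1) + e_5·(1) = 0
L: e_1·(-1) + e_2·(0) + e_3·(2) + e_4·(2) + e_5·(1) = 0
T: e_1·(-2) + e_2·(-1) + e_3·(-1) + e_4·(-2) + e_5·(-2) = 0
Θ: e_1·(0) + e_2·(0) + e_3·(-2) + e_4·(-1) + e_5·(0) = 0
Solving this homogeneous linear system for the smallest-integer solution (first nonzero entry positive) gives (1, -3, -1, 2, -1).

(1, -3, -1, 2, -1)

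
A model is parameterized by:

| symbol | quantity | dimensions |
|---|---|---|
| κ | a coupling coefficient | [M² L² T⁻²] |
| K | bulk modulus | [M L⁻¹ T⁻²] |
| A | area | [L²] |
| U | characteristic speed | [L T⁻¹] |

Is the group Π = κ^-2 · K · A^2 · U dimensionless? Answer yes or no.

Sum the exponent of each base dimension across the product:
  M: −2·[κ]_M + [K]_M + 2·[A]_M + [U]_M = −2·(2) + (1) + 2·(0) + (0) = -3
  L: −2·[κ]_L + [K]_L + 2·[A]_L + [U]_L = −2·(2) + (-1) + 2·(2) + (1) = 0
  T: −2·[κ]_T + [K]_T + 2·[A]_T + [U]_T = −2·(-2) + (-2) + 2·(0) + (-1) = 1
Net dimensions [M⁻³ T] ≠ [1] — not dimensionless.

no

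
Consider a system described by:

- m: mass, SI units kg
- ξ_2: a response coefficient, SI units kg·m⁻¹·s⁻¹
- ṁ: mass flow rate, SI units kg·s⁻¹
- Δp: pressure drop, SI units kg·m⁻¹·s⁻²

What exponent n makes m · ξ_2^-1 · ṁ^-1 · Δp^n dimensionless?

Balance the M exponent: (1)·n from Δp, plus (1) − (1) − (1) = -1 from the rest, must sum to zero.
n − 1 = 0, so n = 1.

1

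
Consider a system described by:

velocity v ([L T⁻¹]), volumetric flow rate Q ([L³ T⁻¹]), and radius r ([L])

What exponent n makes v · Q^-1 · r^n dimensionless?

Balance the L exponent: (1)·n from r, plus (1) − (3) = -2 from the rest, must sum to zero.
n − 2 = 0, so n = 2.

2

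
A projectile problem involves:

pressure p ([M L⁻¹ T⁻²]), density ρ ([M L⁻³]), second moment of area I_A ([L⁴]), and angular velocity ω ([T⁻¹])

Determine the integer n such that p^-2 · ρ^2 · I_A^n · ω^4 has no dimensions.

Balance the L exponent: (4)·n from I_A, plus −2·(-1) + 2·(-3) + 4·(0) = -4 from the rest, must sum to zero.
4n − 4 = 0, so n = 1.

1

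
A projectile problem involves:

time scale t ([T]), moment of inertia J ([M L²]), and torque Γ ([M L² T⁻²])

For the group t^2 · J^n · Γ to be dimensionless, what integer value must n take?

Balance the M exponent: (1)·n from J, plus 2·(0) + (1) = 1 from the rest, must sum to zero.
n + 1 = 0, so n = -1.

-1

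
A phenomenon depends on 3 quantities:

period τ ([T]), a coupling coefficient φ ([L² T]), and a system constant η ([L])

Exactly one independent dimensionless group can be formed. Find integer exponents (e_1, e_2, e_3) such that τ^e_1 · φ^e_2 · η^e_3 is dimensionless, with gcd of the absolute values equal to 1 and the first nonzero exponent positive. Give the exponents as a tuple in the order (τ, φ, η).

(1, -1, 2)

L: e_1·(0) + e_2·(2) + e_3·(1) = 0
T: e_1·(1) + e_2·(1) + e_3·(0) = 0
Solving this homogeneous linear system for the smallest-integer solution (first nonzero entry positive) gives (1, -1, 2).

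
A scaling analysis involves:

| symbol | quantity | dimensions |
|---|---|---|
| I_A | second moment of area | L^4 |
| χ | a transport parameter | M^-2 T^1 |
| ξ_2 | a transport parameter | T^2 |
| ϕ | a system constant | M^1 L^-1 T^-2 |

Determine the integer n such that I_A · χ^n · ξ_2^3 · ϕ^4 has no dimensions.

Balance the M exponent: (-2)·n from χ, plus (0) + 3·(0) + 4·(1) = 4 from the rest, must sum to zero.
-2n + 4 = 0, so n = 2.

2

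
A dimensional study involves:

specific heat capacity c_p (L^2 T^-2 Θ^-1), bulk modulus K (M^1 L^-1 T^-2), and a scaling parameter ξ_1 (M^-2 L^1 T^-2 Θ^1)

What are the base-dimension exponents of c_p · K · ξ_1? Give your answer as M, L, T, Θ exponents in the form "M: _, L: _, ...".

Collect each base-dimension exponent across the product:
  M: (0) + (1) + (-2) = -1
  L: (2) + (-1) + (1) = 2
  T: (-2) + (-2) + (-2) = -6
  Θ: (-1) + (0) + (1) = 0
So the dimensions are [M⁻¹ L² T⁻⁶].

M: -1, L: 2, T: -6, Θ: 0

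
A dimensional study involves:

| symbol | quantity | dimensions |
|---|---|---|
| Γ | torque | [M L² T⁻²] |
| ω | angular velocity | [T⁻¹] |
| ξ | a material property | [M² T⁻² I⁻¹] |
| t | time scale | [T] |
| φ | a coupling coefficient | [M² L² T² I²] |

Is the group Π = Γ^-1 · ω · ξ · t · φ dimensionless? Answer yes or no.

no

Sum the exponent of each base dimension across the product:
  M: −[Γ]_M + [ω]_M + [ξ]_M + [t]_M + [φ]_M = −(1) + (0) + (2) + (0) + (2) = 3
  L: −[Γ]_L + [ω]_L + [ξ]_L + [t]_L + [φ]_L = −(2) + (0) + (0) + (0) + (2) = 0
  T: −[Γ]_T + [ω]_T + [ξ]_T + [t]_T + [φ]_T = −(-2) + (-1) + (-2) + (1) + (2) = 2
  I: −[Γ]_I + [ω]_I + [ξ]_I + [t]_I + [φ]_I = −(0) + (0) + (-1) + (0) + (2) = 1
Net dimensions [M³ T² I] ≠ [1] — not dimensionless.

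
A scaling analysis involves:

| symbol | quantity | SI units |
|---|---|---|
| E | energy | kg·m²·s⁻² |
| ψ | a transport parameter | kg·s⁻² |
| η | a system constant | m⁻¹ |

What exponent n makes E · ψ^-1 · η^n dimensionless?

2

Balance the L exponent: (-1)·n from η, plus (2) − (0) = 2 from the rest, must sum to zero.
−n + 2 = 0, so n = 2.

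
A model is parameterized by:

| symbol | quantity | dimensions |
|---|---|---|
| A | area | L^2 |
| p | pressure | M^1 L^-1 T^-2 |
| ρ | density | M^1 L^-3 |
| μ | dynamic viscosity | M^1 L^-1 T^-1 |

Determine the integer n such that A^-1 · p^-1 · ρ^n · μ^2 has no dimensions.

-1

Balance the M exponent: (1)·n from ρ, plus −(0) − (1) + 2·(1) = 1 from the rest, must sum to zero.
n + 1 = 0, so n = -1.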